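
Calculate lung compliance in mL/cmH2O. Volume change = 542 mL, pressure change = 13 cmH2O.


C = dV / dP
C = 542 / 13
C = 41.69 mL/cmH2O


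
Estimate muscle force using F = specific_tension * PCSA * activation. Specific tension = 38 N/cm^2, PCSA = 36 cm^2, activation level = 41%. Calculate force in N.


F = sigma * PCSA * activation
F = 38 * 36 * 0.41
F = 560.9 N


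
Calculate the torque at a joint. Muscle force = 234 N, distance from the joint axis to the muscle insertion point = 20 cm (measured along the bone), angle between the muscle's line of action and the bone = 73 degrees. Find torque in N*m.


Torque = F * d * sin(theta)   (moment arm = d*sin(theta))
d = 20 cm = 0.2 m
Torque = 234 * 0.2 * sin(73)
Torque = 44.76 N*m


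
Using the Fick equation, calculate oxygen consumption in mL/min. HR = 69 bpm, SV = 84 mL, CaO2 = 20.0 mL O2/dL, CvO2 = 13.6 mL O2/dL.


CO = HR*SV = 69*84/1000 = 5.796 L/min
a-v O2 diff = 20.0 - 13.6 = 6.4 mL/dL
VO2 = CO * (CaO2-CvO2) * 10 dL/L
VO2 = 5.796 * 6.4 * 10
VO2 = 370.9 mL/min


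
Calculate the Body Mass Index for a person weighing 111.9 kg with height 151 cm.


BMI = weight / height^2
height = 151 cm = 1.51 m
BMI = 111.9 / 1.51^2
BMI = 49.08 kg/m^2


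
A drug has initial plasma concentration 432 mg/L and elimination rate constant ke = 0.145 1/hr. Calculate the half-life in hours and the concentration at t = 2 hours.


t_half = ln(2) / ke = 0.693147 / 0.145 = 4.78 hr
C(t) = C0 * exp(-ke*t) = 432 * exp(-0.145*2)
C(2) = 323.2 mg/L


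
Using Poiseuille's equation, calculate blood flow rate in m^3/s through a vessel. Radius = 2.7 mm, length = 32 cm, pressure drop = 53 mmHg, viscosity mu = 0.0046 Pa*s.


Q = pi*r^4*dP / (8*mu*L)
r = 0.0027 m, L = 0.32 m
dP = 53 mmHg = 7066.066 Pa
Q = 1.0018e-04 m^3/s


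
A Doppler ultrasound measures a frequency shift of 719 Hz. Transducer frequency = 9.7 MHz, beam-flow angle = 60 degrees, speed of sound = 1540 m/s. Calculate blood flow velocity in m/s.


v = fd * c / (2 * f0 * cos(theta))
v = 719 * 1540 / (2 * 9.7000e+06 * cos(60))
v = 0.1142 m/s


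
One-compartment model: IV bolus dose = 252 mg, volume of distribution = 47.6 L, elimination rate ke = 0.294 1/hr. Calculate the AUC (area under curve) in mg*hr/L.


C0 = Dose/Vd = 252/47.6 = 5.29412 mg/L
AUC = C0/ke = 5.29412/0.294
AUC = 18.01 mg*hr/L


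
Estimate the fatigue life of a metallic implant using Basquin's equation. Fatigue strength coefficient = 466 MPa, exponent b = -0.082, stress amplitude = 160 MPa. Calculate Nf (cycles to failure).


sigma_a = sigma_f' * (2Nf)^b
2Nf = (sigma_a/sigma_f')^(1/b)
2Nf = (160/466)^(1/-0.082)
2Nf = 458965.12
Nf = 2.295e+05


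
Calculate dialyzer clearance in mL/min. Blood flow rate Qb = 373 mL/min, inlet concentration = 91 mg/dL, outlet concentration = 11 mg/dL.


K = Qb * (Cb_in - Cb_out) / Cb_in
K = 373 * (91 - 11) / 91
K = 327.9 mL/min


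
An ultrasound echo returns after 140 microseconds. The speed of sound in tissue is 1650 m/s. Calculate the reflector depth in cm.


depth = c * t / 2
t = 140 us = 1.4000e-04 s
depth = 1650 * 1.4000e-04 / 2
depth = 0.1155 m = 11.55 cm


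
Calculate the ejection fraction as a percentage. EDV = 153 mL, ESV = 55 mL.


SV = EDV - ESV = 153 - 55 = 98 mL
EF = SV/EDV * 100 = 98/153 * 100
EF = 64.05%


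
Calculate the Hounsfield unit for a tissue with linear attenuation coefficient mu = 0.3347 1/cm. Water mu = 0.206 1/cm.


HU = ((mu_tissue - mu_water) / mu_water) * 1000
HU = ((0.3347 - 0.206) / 0.206) * 1000
HU = 624.8


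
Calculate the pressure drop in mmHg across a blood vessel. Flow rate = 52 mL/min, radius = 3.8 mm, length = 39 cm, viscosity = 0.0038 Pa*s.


dP = 8*mu*L*Q / (pi*r^4)
Q = 52 mL/min = 8.66667e-07 m^3/s
dP = 15.6858 Pa = 15.6858 / 133.322 mmHg = 0.1177 mmHg


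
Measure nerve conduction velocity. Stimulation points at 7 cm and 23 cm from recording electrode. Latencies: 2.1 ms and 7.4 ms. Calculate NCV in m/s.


Distance = (23 - 7) / 100 = 0.16 m
dt = (7.4 - 2.1) / 1000 = 0.0053 s
NCV = dist / dt = 30.19 m/s


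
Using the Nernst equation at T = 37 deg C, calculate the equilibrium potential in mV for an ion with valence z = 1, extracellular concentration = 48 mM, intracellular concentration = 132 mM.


E = (RT/(zF)) * ln(C_out/C_in)
T = 37 + 273.15 = 310.15 K
E = (8.314 * 310.15 / (1 * 96485)) * ln(48/132)
E = -27.04 mV


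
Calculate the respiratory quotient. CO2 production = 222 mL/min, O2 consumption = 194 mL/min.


RQ = VCO2 / VO2
RQ = 222 / 194
RQ = 1.144


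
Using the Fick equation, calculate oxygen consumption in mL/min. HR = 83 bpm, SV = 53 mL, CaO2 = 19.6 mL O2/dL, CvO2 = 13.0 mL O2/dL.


CO = HR*SV = 83*53/1000 = 4.399 L/min
a-v O2 diff = 19.6 - 13.0 = 6.6 mL/dL
VO2 = CO * (CaO2-CvO2) * 10 dL/L
VO2 = 4.399 * 6.6 * 10
VO2 = 290.3 mL/min


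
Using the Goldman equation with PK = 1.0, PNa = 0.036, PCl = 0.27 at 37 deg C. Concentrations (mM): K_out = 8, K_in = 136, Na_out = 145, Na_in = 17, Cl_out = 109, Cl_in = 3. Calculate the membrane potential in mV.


Vm = (RT/F)*ln((PK*Ko + PNa*Nao + PCl*Cli)/(PK*Ki + PNa*Nai + PCl*Clo))
Numer = 14.03, Denom = 166.042
Vm = -66.04 mV


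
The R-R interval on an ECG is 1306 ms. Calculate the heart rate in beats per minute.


HR = 60 / RR_interval(s)
RR = 1306 ms = 1.306 s
HR = 60 / 1.306 = 45.94 bpm


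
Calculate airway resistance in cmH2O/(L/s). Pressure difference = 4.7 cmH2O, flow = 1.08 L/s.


R = dP / flow
R = 4.7 / 1.08
R = 4.352 cmH2O/(L/s)


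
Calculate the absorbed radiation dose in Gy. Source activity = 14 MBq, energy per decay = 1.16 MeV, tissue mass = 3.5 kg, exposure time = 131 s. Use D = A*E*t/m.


A = 14 MBq = 1.4000e+07 Bq
E = 1.16 MeV = 1.85832e-13 J
D = A*E*t/m = 1.4000e+07*1.85832e-13*131/3.5
D = 9.7376e-05 Gy


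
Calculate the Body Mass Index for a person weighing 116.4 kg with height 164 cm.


BMI = weight / height^2
height = 164 cm = 1.64 m
BMI = 116.4 / 1.64^2
BMI = 43.28 kg/m^2


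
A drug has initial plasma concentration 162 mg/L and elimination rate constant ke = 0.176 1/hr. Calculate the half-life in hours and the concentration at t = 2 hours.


t_half = ln(2) / ke = 0.693147 / 0.176 = 3.938 hr
C(t) = C0 * exp(-ke*t) = 162 * exp(-0.176*2)
C(2) = 113.9 mg/L


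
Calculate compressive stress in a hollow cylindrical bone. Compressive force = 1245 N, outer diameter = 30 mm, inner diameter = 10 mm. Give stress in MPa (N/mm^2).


A = pi*(r_o^2 - r_i^2)
r_o = 15 mm, r_i = 5 mm
A = 628.319 mm^2
sigma = F/A = 1245 / 628.319
sigma = 1.981 MPa


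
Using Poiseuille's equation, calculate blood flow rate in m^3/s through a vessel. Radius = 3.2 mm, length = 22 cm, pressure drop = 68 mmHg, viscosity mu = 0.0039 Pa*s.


Q = pi*r^4*dP / (8*mu*L)
r = 0.0032 m, L = 0.22 m
dP = 68 mmHg = 9065.896 Pa
Q = 4.3509e-04 m^3/s


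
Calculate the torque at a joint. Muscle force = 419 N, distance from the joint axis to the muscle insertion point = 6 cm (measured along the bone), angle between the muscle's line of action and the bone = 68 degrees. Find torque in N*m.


Torque = F * d * sin(theta)   (moment arm = d*sin(theta))
d = 6 cm = 0.06 m
Torque = 419 * 0.06 * sin(68)
Torque = 23.31 N*m


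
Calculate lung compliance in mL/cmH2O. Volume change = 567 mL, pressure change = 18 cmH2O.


C = dV / dP
C = 567 / 18
C = 31.5 mL/cmH2O


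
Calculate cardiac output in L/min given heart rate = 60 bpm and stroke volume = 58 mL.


CO = HR * SV
CO = 60 * 58 / 1000
CO = 3.48 L/min


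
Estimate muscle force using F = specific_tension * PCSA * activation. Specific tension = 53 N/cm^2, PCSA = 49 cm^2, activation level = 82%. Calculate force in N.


F = sigma * PCSA * activation
F = 53 * 49 * 0.82
F = 2130 N


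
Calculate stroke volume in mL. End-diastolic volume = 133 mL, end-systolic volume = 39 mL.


SV = EDV - ESV
SV = 133 - 39
SV = 94 mL


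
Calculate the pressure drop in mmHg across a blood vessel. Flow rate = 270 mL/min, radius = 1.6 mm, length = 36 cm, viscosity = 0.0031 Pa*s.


dP = 8*mu*L*Q / (pi*r^4)
Q = 270 mL/min = 4.5e-06 m^3/s
dP = 1951.36 Pa = 1951.36 / 133.322 mmHg = 14.64 mmHg


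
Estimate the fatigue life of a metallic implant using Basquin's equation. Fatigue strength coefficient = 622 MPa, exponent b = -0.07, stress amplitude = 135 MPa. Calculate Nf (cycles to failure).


sigma_a = sigma_f' * (2Nf)^b
2Nf = (sigma_a/sigma_f')^(1/b)
2Nf = (135/622)^(1/-0.07)
2Nf = 3.0057417e+09
Nf = 1.5029e+09


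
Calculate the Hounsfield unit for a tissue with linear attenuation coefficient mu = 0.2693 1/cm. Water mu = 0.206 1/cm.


HU = ((mu_tissue - mu_water) / mu_water) * 1000
HU = ((0.2693 - 0.206) / 0.206) * 1000
HU = 307.3


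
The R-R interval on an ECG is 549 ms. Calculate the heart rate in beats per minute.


HR = 60 / RR_interval(s)
RR = 549 ms = 0.549 s
HR = 60 / 0.549 = 109.3 bpm


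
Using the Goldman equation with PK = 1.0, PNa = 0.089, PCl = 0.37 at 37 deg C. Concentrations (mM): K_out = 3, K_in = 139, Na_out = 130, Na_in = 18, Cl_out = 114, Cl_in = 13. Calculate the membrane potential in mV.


Vm = (RT/F)*ln((PK*Ko + PNa*Nao + PCl*Cli)/(PK*Ki + PNa*Nai + PCl*Clo))
Numer = 19.38, Denom = 182.782
Vm = -59.97 mV


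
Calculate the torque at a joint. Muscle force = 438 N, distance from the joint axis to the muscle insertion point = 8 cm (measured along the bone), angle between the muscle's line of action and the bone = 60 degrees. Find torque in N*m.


Torque = F * d * sin(theta)   (moment arm = d*sin(theta))
d = 8 cm = 0.08 m
Torque = 438 * 0.08 * sin(60)
Torque = 30.35 N*m


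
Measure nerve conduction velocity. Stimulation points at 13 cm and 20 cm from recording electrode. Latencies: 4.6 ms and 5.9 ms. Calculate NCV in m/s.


Distance = (20 - 13) / 100 = 0.07 m
dt = (5.9 - 4.6) / 1000 = 0.0013 s
NCV = dist / dt = 53.85 m/s


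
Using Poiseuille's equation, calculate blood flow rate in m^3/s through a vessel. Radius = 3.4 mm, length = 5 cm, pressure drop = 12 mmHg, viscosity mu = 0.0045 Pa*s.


Q = pi*r^4*dP / (8*mu*L)
r = 0.0034 m, L = 0.05 m
dP = 12 mmHg = 1599.864 Pa
Q = 3.7314e-04 m^3/s


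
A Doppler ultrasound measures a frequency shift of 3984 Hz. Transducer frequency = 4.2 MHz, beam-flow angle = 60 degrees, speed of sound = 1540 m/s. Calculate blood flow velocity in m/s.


v = fd * c / (2 * f0 * cos(theta))
v = 3984 * 1540 / (2 * 4.2000e+06 * cos(60))
v = 1.461 m/s


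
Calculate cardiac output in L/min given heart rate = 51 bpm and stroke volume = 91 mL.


CO = HR * SV
CO = 51 * 91 / 1000
CO = 4.641 L/min


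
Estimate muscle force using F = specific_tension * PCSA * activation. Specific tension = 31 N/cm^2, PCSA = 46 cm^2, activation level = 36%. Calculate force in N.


F = sigma * PCSA * activation
F = 31 * 46 * 0.36
F = 513.4 N


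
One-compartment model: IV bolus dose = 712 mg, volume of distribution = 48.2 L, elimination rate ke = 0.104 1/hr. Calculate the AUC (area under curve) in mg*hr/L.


C0 = Dose/Vd = 712/48.2 = 14.7718 mg/L
AUC = C0/ke = 14.7718/0.104
AUC = 142 mg*hr/L


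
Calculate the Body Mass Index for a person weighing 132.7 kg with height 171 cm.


BMI = weight / height^2
height = 171 cm = 1.71 m
BMI = 132.7 / 1.71^2
BMI = 45.38 kg/m^2


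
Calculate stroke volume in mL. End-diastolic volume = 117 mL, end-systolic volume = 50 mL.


SV = EDV - ESV
SV = 117 - 50
SV = 67 mL


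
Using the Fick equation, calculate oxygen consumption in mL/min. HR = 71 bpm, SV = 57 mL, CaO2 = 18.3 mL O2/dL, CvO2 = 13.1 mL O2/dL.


CO = HR*SV = 71*57/1000 = 4.047 L/min
a-v O2 diff = 18.3 - 13.1 = 5.2 mL/dL
VO2 = CO * (CaO2-CvO2) * 10 dL/L
VO2 = 4.047 * 5.2 * 10
VO2 = 210.4 mL/min


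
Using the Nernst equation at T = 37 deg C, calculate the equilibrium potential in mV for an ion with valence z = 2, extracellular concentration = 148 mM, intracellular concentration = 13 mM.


E = (RT/(zF)) * ln(C_out/C_in)
T = 37 + 273.15 = 310.15 K
E = (8.314 * 310.15 / (2 * 96485)) * ln(148/13)
E = 32.5 mV


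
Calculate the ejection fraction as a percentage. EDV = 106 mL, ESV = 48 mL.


SV = EDV - ESV = 106 - 48 = 58 mL
EF = SV/EDV * 100 = 58/106 * 100
EF = 54.72%


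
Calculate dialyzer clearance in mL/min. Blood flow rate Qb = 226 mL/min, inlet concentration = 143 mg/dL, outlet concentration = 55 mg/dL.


K = Qb * (Cb_in - Cb_out) / Cb_in
K = 226 * (143 - 55) / 143
K = 139.1 mL/min


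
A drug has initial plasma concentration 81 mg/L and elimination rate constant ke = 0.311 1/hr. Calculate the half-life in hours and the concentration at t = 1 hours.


t_half = ln(2) / ke = 0.693147 / 0.311 = 2.229 hr
C(t) = C0 * exp(-ke*t) = 81 * exp(-0.311*1)
C(1) = 59.35 mg/L


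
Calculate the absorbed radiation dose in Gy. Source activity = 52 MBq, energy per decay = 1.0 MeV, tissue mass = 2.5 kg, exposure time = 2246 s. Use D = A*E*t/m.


A = 52 MBq = 5.2000e+07 Bq
E = 1.0 MeV = 1.602e-13 J
D = A*E*t/m = 5.2000e+07*1.602e-13*2246/2.5
D = 0.007484 Gy


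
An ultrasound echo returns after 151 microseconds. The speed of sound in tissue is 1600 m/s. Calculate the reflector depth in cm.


depth = c * t / 2
t = 151 us = 1.5100e-04 s
depth = 1600 * 1.5100e-04 / 2
depth = 0.1208 m = 12.08 cm


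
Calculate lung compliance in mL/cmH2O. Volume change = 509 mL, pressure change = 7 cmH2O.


C = dV / dP
C = 509 / 7
C = 72.71 mL/cmH2O


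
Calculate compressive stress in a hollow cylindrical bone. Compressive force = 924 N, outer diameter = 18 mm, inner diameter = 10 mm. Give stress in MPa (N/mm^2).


A = pi*(r_o^2 - r_i^2)
r_o = 9 mm, r_i = 5 mm
A = 175.929 mm^2
sigma = F/A = 924 / 175.929
sigma = 5.252 MPa


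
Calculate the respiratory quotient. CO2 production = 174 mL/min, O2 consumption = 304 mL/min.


RQ = VCO2 / VO2
RQ = 174 / 304
RQ = 0.5724


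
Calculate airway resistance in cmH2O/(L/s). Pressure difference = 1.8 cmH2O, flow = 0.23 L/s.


R = dP / flow
R = 1.8 / 0.23
R = 7.826 cmH2O/(L/s)


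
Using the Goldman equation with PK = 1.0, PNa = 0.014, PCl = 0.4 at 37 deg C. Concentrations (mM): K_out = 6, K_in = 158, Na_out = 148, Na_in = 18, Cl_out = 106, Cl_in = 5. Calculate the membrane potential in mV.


Vm = (RT/F)*ln((PK*Ko + PNa*Nao + PCl*Cli)/(PK*Ki + PNa*Nai + PCl*Clo))
Numer = 10.072, Denom = 200.652
Vm = -79.96 mV


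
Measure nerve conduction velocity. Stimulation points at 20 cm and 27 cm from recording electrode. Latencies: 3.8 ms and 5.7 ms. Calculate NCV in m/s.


Distance = (27 - 20) / 100 = 0.07 m
dt = (5.7 - 3.8) / 1000 = 0.0019 s
NCV = dist / dt = 36.84 m/s


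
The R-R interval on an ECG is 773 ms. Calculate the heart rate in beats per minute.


HR = 60 / RR_interval(s)
RR = 773 ms = 0.773 s
HR = 60 / 0.773 = 77.62 bpm


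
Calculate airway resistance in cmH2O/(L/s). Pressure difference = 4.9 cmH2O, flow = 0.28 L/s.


R = dP / flow
R = 4.9 / 0.28
R = 17.5 cmH2O/(L/s)


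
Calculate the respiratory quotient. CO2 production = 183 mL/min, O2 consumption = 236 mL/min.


RQ = VCO2 / VO2
RQ = 183 / 236
RQ = 0.7754


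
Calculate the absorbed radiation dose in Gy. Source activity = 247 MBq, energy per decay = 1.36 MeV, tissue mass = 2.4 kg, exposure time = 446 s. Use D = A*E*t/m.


A = 247 MBq = 2.4700e+08 Bq
E = 1.36 MeV = 2.17872e-13 J
D = A*E*t/m = 2.4700e+08*2.17872e-13*446/2.4
D = 0.01 Gy


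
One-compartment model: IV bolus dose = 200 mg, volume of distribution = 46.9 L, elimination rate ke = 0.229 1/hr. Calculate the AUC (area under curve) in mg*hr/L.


C0 = Dose/Vd = 200/46.9 = 4.26439 mg/L
AUC = C0/ke = 4.26439/0.229
AUC = 18.62 mg*hr/L


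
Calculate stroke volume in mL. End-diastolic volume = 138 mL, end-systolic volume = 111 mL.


SV = EDV - ESV
SV = 138 - 111
SV = 27 mL


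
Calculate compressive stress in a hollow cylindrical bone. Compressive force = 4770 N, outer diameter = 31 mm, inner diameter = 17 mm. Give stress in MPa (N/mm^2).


A = pi*(r_o^2 - r_i^2)
r_o = 15.5 mm, r_i = 8.5 mm
A = 527.788 mm^2
sigma = F/A = 4770 / 527.788
sigma = 9.038 MPa


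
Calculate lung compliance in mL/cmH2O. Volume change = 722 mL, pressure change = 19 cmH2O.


C = dV / dP
C = 722 / 19
C = 38 mL/cmH2O


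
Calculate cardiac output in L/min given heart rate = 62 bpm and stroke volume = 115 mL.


CO = HR * SV
CO = 62 * 115 / 1000
CO = 7.13 L/min


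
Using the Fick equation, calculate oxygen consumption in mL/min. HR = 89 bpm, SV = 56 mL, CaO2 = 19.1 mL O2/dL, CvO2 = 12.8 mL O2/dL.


CO = HR*SV = 89*56/1000 = 4.984 L/min
a-v O2 diff = 19.1 - 12.8 = 6.3 mL/dL
VO2 = CO * (CaO2-CvO2) * 10 dL/L
VO2 = 4.984 * 6.3 * 10
VO2 = 314 mL/min


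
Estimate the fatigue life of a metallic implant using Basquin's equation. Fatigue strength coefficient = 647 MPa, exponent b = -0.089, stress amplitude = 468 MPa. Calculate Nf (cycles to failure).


sigma_a = sigma_f' * (2Nf)^b
2Nf = (sigma_a/sigma_f')^(1/b)
2Nf = (468/647)^(1/-0.089)
2Nf = 38.056756
Nf = 19.03


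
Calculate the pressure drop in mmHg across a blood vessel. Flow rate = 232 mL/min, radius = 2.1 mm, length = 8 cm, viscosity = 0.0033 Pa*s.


dP = 8*mu*L*Q / (pi*r^4)
Q = 232 mL/min = 3.86667e-06 m^3/s
dP = 133.661 Pa = 133.661 / 133.322 mmHg = 1.003 mmHg


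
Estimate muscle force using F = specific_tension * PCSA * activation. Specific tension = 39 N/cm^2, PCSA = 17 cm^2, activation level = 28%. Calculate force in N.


F = sigma * PCSA * activation
F = 39 * 17 * 0.28
F = 185.6 N


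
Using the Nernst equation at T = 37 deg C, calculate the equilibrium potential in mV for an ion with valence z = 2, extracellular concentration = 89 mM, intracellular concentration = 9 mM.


E = (RT/(zF)) * ln(C_out/C_in)
T = 37 + 273.15 = 310.15 K
E = (8.314 * 310.15 / (2 * 96485)) * ln(89/9)
E = 30.62 mV


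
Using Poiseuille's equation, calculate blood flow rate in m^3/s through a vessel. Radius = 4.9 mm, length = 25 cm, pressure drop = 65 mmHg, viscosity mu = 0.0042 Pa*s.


Q = pi*r^4*dP / (8*mu*L)
r = 0.0049 m, L = 0.25 m
dP = 65 mmHg = 8665.93 Pa
Q = 0.001868 m^3/s


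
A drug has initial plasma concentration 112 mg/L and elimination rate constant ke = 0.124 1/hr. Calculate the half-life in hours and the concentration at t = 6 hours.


t_half = ln(2) / ke = 0.693147 / 0.124 = 5.59 hr
C(t) = C0 * exp(-ke*t) = 112 * exp(-0.124*6)
C(6) = 53.22 mg/L


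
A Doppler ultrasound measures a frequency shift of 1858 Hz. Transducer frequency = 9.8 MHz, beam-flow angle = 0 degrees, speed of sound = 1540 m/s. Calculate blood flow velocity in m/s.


v = fd * c / (2 * f0 * cos(theta))
v = 1858 * 1540 / (2 * 9.8000e+06 * cos(0))
v = 0.146 m/s


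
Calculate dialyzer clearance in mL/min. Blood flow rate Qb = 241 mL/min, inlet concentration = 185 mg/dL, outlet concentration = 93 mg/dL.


K = Qb * (Cb_in - Cb_out) / Cb_in
K = 241 * (185 - 93) / 185
K = 119.8 mL/min


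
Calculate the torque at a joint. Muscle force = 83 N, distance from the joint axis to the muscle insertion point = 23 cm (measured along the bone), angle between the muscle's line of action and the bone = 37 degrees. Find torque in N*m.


Torque = F * d * sin(theta)   (moment arm = d*sin(theta))
d = 23 cm = 0.23 m
Torque = 83 * 0.23 * sin(37)
Torque = 11.49 N*m


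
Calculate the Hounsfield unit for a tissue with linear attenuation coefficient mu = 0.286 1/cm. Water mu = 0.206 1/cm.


HU = ((mu_tissue - mu_water) / mu_water) * 1000
HU = ((0.286 - 0.206) / 0.206) * 1000
HU = 388.3


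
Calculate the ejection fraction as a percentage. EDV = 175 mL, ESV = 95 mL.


SV = EDV - ESV = 175 - 95 = 80 mL
EF = SV/EDV * 100 = 80/175 * 100
EF = 45.71%


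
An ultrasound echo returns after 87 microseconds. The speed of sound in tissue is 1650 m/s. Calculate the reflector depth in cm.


depth = c * t / 2
t = 87 us = 8.7000e-05 s
depth = 1650 * 8.7000e-05 / 2
depth = 0.071775 m = 7.1775 cm


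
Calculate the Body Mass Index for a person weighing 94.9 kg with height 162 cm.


BMI = weight / height^2
height = 162 cm = 1.62 m
BMI = 94.9 / 1.62^2
BMI = 36.16 kg/m^2


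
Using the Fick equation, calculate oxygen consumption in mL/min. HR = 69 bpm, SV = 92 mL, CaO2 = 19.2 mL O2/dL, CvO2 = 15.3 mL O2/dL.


CO = HR*SV = 69*92/1000 = 6.348 L/min
a-v O2 diff = 19.2 - 15.3 = 3.9 mL/dL
VO2 = CO * (CaO2-CvO2) * 10 dL/L
VO2 = 6.348 * 3.9 * 10
VO2 = 247.6 mL/min


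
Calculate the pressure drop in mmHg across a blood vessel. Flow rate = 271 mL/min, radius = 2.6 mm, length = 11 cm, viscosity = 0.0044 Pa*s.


dP = 8*mu*L*Q / (pi*r^4)
Q = 271 mL/min = 4.51667e-06 m^3/s
dP = 121.818 Pa = 121.818 / 133.322 mmHg = 0.9137 mmHg


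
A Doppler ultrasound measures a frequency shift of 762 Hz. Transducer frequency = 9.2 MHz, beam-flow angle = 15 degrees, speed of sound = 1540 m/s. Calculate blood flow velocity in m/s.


v = fd * c / (2 * f0 * cos(theta))
v = 762 * 1540 / (2 * 9.2000e+06 * cos(15))
v = 0.06603 m/s


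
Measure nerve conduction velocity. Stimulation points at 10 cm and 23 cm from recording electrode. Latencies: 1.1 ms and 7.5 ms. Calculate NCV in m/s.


Distance = (23 - 10) / 100 = 0.13 m
dt = (7.5 - 1.1) / 1000 = 0.0064 s
NCV = dist / dt = 20.31 m/s


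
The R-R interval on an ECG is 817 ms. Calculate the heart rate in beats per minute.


HR = 60 / RR_interval(s)
RR = 817 ms = 0.817 s
HR = 60 / 0.817 = 73.44 bpm


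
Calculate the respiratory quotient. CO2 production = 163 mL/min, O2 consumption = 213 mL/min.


RQ = VCO2 / VO2
RQ = 163 / 213
RQ = 0.7653


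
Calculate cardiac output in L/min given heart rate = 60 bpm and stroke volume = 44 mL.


CO = HR * SV
CO = 60 * 44 / 1000
CO = 2.64 L/min


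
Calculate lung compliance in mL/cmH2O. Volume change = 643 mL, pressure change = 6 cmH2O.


C = dV / dP
C = 643 / 6
C = 107.2 mL/cmH2O


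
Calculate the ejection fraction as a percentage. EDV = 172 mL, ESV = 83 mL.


SV = EDV - ESV = 172 - 83 = 89 mL
EF = SV/EDV * 100 = 89/172 * 100
EF = 51.74%


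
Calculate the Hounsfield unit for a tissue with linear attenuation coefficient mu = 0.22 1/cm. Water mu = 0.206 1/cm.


HU = ((mu_tissue - mu_water) / mu_water) * 1000
HU = ((0.22 - 0.206) / 0.206) * 1000
HU = 67.96


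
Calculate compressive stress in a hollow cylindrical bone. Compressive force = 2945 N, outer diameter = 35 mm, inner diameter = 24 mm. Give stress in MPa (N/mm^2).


A = pi*(r_o^2 - r_i^2)
r_o = 17.5 mm, r_i = 12 mm
A = 509.723 mm^2
sigma = F/A = 2945 / 509.723
sigma = 5.778 MPa


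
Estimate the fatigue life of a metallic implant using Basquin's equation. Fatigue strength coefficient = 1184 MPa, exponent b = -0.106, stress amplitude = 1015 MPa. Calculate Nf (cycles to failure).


sigma_a = sigma_f' * (2Nf)^b
2Nf = (sigma_a/sigma_f')^(1/b)
2Nf = (1015/1184)^(1/-0.106)
2Nf = 4.2755973
Nf = 2.138


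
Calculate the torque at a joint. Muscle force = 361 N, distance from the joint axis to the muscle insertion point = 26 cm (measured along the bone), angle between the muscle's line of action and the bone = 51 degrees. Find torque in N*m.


Torque = F * d * sin(theta)   (moment arm = d*sin(theta))
d = 26 cm = 0.26 m
Torque = 361 * 0.26 * sin(51)
Torque = 72.94 N*m


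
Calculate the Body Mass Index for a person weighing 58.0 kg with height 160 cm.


BMI = weight / height^2
height = 160 cm = 1.6 m
BMI = 58.0 / 1.6^2
BMI = 22.66 kg/m^2


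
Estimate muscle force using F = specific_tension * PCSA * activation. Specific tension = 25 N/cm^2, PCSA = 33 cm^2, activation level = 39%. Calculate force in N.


F = sigma * PCSA * activation
F = 25 * 33 * 0.39
F = 321.8 N


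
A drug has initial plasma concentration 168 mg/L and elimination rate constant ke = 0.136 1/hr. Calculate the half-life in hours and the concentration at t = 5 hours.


t_half = ln(2) / ke = 0.693147 / 0.136 = 5.097 hr
C(t) = C0 * exp(-ke*t) = 168 * exp(-0.136*5)
C(5) = 85.11 mg/L


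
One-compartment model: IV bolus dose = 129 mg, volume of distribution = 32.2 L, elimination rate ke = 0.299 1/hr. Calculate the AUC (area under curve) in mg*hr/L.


C0 = Dose/Vd = 129/32.2 = 4.00621 mg/L
AUC = C0/ke = 4.00621/0.299
AUC = 13.4 mg*hr/L


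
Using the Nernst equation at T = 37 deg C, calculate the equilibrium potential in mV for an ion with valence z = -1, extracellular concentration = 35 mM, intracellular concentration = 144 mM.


E = (RT/(zF)) * ln(C_out/C_in)
T = 37 + 273.15 = 310.15 K
E = (8.314 * 310.15 / (-1 * 96485)) * ln(35/144)
E = 37.8 mV


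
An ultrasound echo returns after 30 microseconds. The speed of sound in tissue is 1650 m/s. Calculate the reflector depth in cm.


depth = c * t / 2
t = 30 us = 3.0000e-05 s
depth = 1650 * 3.0000e-05 / 2
depth = 0.02475 m = 2.475 cm


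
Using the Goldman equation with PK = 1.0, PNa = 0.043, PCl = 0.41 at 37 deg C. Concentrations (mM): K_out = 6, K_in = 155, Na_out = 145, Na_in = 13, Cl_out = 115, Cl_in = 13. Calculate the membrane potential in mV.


Vm = (RT/F)*ln((PK*Ko + PNa*Nao + PCl*Cli)/(PK*Ki + PNa*Nai + PCl*Clo))
Numer = 17.565, Denom = 202.709
Vm = -65.37 mV


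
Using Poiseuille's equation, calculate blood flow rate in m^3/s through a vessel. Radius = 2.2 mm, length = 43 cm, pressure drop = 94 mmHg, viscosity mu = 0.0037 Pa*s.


Q = pi*r^4*dP / (8*mu*L)
r = 0.0022 m, L = 0.43 m
dP = 94 mmHg = 12532.268 Pa
Q = 7.2462e-05 m^3/s


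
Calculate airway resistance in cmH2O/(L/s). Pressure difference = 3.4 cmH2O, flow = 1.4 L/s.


R = dP / flow
R = 3.4 / 1.4
R = 2.429 cmH2O/(L/s)


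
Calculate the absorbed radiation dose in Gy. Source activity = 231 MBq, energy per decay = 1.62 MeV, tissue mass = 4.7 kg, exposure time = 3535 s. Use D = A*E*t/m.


A = 231 MBq = 2.3100e+08 Bq
E = 1.62 MeV = 2.59524e-13 J
D = A*E*t/m = 2.3100e+08*2.59524e-13*3535/4.7
D = 0.04509 Gy


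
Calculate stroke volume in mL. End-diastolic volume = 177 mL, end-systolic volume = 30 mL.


SV = EDV - ESV
SV = 177 - 30
SV = 147 mL


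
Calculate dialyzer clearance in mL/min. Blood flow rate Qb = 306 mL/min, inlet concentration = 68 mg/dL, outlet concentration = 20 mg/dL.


K = Qb * (Cb_in - Cb_out) / Cb_in
K = 306 * (68 - 20) / 68
K = 216 mL/min


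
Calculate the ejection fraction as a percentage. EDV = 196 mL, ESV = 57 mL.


SV = EDV - ESV = 196 - 57 = 139 mL
EF = SV/EDV * 100 = 139/196 * 100
EF = 70.92%


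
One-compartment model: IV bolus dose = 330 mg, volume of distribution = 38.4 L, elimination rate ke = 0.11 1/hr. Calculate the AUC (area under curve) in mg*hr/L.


C0 = Dose/Vd = 330/38.4 = 8.59375 mg/L
AUC = C0/ke = 8.59375/0.11
AUC = 78.12 mg*hr/L


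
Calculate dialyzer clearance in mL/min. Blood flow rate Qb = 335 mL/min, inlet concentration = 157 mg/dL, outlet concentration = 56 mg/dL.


K = Qb * (Cb_in - Cb_out) / Cb_in
K = 335 * (157 - 56) / 157
K = 215.5 mL/min


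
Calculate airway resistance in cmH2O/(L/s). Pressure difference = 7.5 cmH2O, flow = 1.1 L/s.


R = dP / flow
R = 7.5 / 1.1
R = 6.818 cmH2O/(L/s)


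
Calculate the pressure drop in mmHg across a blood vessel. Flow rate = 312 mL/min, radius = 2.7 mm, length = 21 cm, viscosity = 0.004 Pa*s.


dP = 8*mu*L*Q / (pi*r^4)
Q = 312 mL/min = 5.2e-06 m^3/s
dP = 209.299 Pa = 209.299 / 133.322 mmHg = 1.57 mmHg


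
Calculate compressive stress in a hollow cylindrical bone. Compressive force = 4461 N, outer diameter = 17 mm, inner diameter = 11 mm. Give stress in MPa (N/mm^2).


A = pi*(r_o^2 - r_i^2)
r_o = 8.5 mm, r_i = 5.5 mm
A = 131.947 mm^2
sigma = F/A = 4461 / 131.947
sigma = 33.81 MPa


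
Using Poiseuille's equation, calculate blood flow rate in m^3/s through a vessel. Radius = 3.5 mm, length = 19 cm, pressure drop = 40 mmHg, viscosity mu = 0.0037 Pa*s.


Q = pi*r^4*dP / (8*mu*L)
r = 0.0035 m, L = 0.19 m
dP = 40 mmHg = 5332.88 Pa
Q = 4.4703e-04 m^3/s


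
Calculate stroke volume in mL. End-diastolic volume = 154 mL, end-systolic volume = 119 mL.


SV = EDV - ESV
SV = 154 - 119
SV = 35 mL


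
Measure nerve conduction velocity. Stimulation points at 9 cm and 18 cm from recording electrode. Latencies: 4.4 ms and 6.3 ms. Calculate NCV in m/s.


Distance = (18 - 9) / 100 = 0.09 m
dt = (6.3 - 4.4) / 1000 = 0.0019 s
NCV = dist / dt = 47.37 m/s


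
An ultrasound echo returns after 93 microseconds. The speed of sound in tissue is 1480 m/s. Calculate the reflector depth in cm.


depth = c * t / 2
t = 93 us = 9.3000e-05 s
depth = 1480 * 9.3000e-05 / 2
depth = 0.06882 m = 6.882 cm


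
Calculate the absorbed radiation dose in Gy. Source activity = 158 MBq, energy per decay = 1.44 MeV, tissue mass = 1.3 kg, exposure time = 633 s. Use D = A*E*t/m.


A = 158 MBq = 1.5800e+08 Bq
E = 1.44 MeV = 2.30688e-13 J
D = A*E*t/m = 1.5800e+08*2.30688e-13*633/1.3
D = 0.01775 Gy


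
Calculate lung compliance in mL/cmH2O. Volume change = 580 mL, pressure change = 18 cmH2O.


C = dV / dP
C = 580 / 18
C = 32.22 mL/cmH2O


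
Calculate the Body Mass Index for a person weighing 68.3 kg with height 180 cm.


BMI = weight / height^2
height = 180 cm = 1.8 m
BMI = 68.3 / 1.8^2
BMI = 21.08 kg/m^2


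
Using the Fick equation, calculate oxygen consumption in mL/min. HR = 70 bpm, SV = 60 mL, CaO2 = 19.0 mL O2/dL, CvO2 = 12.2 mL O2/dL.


CO = HR*SV = 70*60/1000 = 4.2 L/min
a-v O2 diff = 19.0 - 12.2 = 6.8 mL/dL
VO2 = CO * (CaO2-CvO2) * 10 dL/L
VO2 = 4.2 * 6.8 * 10
VO2 = 285.6 mL/min


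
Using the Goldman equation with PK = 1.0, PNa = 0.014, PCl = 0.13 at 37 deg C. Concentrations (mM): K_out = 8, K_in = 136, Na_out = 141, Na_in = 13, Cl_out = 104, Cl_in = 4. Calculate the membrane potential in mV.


Vm = (RT/F)*ln((PK*Ko + PNa*Nao + PCl*Cli)/(PK*Ki + PNa*Nai + PCl*Clo))
Numer = 10.494, Denom = 149.702
Vm = -71.03 mV


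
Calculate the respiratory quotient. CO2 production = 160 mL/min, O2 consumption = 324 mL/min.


RQ = VCO2 / VO2
RQ = 160 / 324
RQ = 0.4938


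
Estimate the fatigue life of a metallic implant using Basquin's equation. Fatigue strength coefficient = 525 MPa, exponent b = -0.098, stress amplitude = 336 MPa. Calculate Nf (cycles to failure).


sigma_a = sigma_f' * (2Nf)^b
2Nf = (sigma_a/sigma_f')^(1/b)
2Nf = (336/525)^(1/-0.098)
2Nf = 95.006948
Nf = 47.5


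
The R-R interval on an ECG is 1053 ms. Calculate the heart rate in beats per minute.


HR = 60 / RR_interval(s)
RR = 1053 ms = 1.053 s
HR = 60 / 1.053 = 56.98 bpm


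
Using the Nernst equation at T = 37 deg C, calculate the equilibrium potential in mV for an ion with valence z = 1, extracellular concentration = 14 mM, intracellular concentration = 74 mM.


E = (RT/(zF)) * ln(C_out/C_in)
T = 37 + 273.15 = 310.15 K
E = (8.314 * 310.15 / (1 * 96485)) * ln(14/74)
E = -44.5 mV


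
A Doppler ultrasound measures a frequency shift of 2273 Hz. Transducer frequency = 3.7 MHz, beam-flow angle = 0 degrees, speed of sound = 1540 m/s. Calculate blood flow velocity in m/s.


v = fd * c / (2 * f0 * cos(theta))
v = 2273 * 1540 / (2 * 3.7000e+06 * cos(0))
v = 0.473 m/s


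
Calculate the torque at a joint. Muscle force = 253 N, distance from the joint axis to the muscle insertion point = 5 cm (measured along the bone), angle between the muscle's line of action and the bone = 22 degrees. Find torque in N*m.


Torque = F * d * sin(theta)   (moment arm = d*sin(theta))
d = 5 cm = 0.05 m
Torque = 253 * 0.05 * sin(22)
Torque = 4.739 N*m


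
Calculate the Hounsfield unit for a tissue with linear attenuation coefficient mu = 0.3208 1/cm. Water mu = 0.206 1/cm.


HU = ((mu_tissue - mu_water) / mu_water) * 1000
HU = ((0.3208 - 0.206) / 0.206) * 1000
HU = 557.3


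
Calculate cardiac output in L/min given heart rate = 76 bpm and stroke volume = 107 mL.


CO = HR * SV
CO = 76 * 107 / 1000
CO = 8.132 L/min


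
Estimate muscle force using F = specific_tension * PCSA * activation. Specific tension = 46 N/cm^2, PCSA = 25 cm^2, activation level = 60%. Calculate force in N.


F = sigma * PCSA * activation
F = 46 * 25 * 0.6
F = 690 N


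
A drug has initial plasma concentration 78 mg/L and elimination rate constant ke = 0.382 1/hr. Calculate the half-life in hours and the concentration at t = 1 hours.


t_half = ln(2) / ke = 0.693147 / 0.382 = 1.815 hr
C(t) = C0 * exp(-ke*t) = 78 * exp(-0.382*1)
C(1) = 53.23 mg/L


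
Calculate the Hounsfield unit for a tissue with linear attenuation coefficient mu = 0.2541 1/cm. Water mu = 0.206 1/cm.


HU = ((mu_tissue - mu_water) / mu_water) * 1000
HU = ((0.2541 - 0.206) / 0.206) * 1000
HU = 233.5


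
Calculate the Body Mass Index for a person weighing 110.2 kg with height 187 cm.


BMI = weight / height^2
height = 187 cm = 1.87 m
BMI = 110.2 / 1.87^2
BMI = 31.51 kg/m^2


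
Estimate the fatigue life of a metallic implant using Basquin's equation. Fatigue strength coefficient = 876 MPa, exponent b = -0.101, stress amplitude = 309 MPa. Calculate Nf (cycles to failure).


sigma_a = sigma_f' * (2Nf)^b
2Nf = (sigma_a/sigma_f')^(1/b)
2Nf = (309/876)^(1/-0.101)
2Nf = 30244.734
Nf = 1.512e+04


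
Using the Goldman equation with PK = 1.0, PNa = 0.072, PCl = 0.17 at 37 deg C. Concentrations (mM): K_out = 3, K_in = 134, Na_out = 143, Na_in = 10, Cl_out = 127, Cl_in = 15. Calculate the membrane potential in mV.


Vm = (RT/F)*ln((PK*Ko + PNa*Nao + PCl*Cli)/(PK*Ki + PNa*Nai + PCl*Clo))
Numer = 15.846, Denom = 156.31
Vm = -61.17 mV


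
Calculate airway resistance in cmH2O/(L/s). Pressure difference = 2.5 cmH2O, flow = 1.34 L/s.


R = dP / flow
R = 2.5 / 1.34
R = 1.866 cmH2O/(L/s)


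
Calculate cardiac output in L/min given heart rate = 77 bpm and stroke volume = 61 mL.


CO = HR * SV
CO = 77 * 61 / 1000
CO = 4.697 L/min


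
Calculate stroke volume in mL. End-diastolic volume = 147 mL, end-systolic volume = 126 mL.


SV = EDV - ESV
SV = 147 - 126
SV = 21 mL


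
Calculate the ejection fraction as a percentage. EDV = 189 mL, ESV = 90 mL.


SV = EDV - ESV = 189 - 90 = 99 mL
EF = SV/EDV * 100 = 99/189 * 100
EF = 52.38%


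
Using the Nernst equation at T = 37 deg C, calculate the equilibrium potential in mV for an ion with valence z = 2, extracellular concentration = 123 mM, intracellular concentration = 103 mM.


E = (RT/(zF)) * ln(C_out/C_in)
T = 37 + 273.15 = 310.15 K
E = (8.314 * 310.15 / (2 * 96485)) * ln(123/103)
E = 2.371 mV


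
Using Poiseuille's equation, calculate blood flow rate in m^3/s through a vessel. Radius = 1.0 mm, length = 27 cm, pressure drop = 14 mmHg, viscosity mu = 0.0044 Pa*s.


Q = pi*r^4*dP / (8*mu*L)
r = 0.001 m, L = 0.27 m
dP = 14 mmHg = 1866.508 Pa
Q = 6.1698e-07 m^3/s


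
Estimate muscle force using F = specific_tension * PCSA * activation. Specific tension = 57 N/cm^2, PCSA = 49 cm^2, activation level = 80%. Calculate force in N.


F = sigma * PCSA * activation
F = 57 * 49 * 0.8
F = 2234 N


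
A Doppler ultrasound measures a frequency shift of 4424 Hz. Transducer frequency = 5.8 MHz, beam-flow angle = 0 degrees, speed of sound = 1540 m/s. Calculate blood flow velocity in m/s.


v = fd * c / (2 * f0 * cos(theta))
v = 4424 * 1540 / (2 * 5.8000e+06 * cos(0))
v = 0.5873 m/s


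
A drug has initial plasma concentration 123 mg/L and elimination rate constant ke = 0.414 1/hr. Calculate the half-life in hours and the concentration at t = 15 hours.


t_half = ln(2) / ke = 0.693147 / 0.414 = 1.674 hr
C(t) = C0 * exp(-ke*t) = 123 * exp(-0.414*15)
C(15) = 0.2471 mg/L


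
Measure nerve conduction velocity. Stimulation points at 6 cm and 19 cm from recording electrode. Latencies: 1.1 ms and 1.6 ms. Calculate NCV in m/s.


Distance = (19 - 6) / 100 = 0.13 m
dt = (1.6 - 1.1) / 1000 = 5.0000e-04 s
NCV = dist / dt = 260 m/s


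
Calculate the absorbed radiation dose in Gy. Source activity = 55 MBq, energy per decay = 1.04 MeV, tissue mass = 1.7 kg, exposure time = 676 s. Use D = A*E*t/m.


A = 55 MBq = 5.5000e+07 Bq
E = 1.04 MeV = 1.66608e-13 J
D = A*E*t/m = 5.5000e+07*1.66608e-13*676/1.7
D = 0.003644 Gy


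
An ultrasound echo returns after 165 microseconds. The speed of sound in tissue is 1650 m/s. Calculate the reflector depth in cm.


depth = c * t / 2
t = 165 us = 1.6500e-04 s
depth = 1650 * 1.6500e-04 / 2
depth = 0.136125 m = 13.6125 cm


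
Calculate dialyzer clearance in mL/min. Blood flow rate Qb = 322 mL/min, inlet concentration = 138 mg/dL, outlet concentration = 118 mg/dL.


K = Qb * (Cb_in - Cb_out) / Cb_in
K = 322 * (138 - 118) / 138
K = 46.67 mL/min


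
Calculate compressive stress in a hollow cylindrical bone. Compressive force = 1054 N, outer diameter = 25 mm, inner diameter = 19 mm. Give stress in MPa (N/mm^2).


A = pi*(r_o^2 - r_i^2)
r_o = 12.5 mm, r_i = 9.5 mm
A = 207.345 mm^2
sigma = F/A = 1054 / 207.345
sigma = 5.083 MPa


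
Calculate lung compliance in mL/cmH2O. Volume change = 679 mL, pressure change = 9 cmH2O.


C = dV / dP
C = 679 / 9
C = 75.44 mL/cmH2O


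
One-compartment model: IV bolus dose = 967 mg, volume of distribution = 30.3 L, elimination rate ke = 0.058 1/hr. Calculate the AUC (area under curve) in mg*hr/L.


C0 = Dose/Vd = 967/30.3 = 31.9142 mg/L
AUC = C0/ke = 31.9142/0.058
AUC = 550.2 mg*hr/L


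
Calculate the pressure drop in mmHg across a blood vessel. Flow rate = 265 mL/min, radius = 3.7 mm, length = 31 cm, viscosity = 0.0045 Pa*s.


dP = 8*mu*L*Q / (pi*r^4)
Q = 265 mL/min = 4.41667e-06 m^3/s
dP = 83.7148 Pa = 83.7148 / 133.322 mmHg = 0.6279 mmHg


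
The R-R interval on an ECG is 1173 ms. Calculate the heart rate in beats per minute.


HR = 60 / RR_interval(s)
RR = 1173 ms = 1.173 s
HR = 60 / 1.173 = 51.15 bpm


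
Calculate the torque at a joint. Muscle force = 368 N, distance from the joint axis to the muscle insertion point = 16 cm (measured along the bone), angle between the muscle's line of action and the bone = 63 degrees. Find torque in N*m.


Torque = F * d * sin(theta)   (moment arm = d*sin(theta))
d = 16 cm = 0.16 m
Torque = 368 * 0.16 * sin(63)
Torque = 52.46 N*m


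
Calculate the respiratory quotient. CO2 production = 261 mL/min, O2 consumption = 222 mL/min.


RQ = VCO2 / VO2
RQ = 261 / 222
RQ = 1.176


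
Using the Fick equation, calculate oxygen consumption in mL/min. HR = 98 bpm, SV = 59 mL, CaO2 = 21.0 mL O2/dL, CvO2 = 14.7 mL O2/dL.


CO = HR*SV = 98*59/1000 = 5.782 L/min
a-v O2 diff = 21.0 - 14.7 = 6.3 mL/dL
VO2 = CO * (CaO2-CvO2) * 10 dL/L
VO2 = 5.782 * 6.3 * 10
VO2 = 364.3 mL/min


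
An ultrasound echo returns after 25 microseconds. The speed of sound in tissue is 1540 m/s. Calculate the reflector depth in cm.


depth = c * t / 2
t = 25 us = 2.5000e-05 s
depth = 1540 * 2.5000e-05 / 2
depth = 0.01925 m = 1.925 cm


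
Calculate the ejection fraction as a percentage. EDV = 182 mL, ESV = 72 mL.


SV = EDV - ESV = 182 - 72 = 110 mL
EF = SV/EDV * 100 = 110/182 * 100
EF = 60.44%


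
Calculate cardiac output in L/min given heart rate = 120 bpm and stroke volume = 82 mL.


CO = HR * SV
CO = 120 * 82 / 1000
CO = 9.84 L/min


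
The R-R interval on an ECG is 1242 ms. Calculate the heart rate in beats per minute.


HR = 60 / RR_interval(s)
RR = 1242 ms = 1.242 s
HR = 60 / 1.242 = 48.31 bpm


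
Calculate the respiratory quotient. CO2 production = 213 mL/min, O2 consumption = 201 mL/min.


RQ = VCO2 / VO2
RQ = 213 / 201
RQ = 1.06


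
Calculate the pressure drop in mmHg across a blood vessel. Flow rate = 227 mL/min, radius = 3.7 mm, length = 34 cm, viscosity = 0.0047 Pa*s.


dP = 8*mu*L*Q / (pi*r^4)
Q = 227 mL/min = 3.78333e-06 m^3/s
dP = 82.1456 Pa = 82.1456 / 133.322 mmHg = 0.6161 mmHg


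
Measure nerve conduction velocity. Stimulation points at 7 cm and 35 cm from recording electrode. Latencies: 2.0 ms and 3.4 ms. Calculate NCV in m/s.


Distance = (35 - 7) / 100 = 0.28 m
dt = (3.4 - 2.0) / 1000 = 0.0014 s
NCV = dist / dt = 200 m/s
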